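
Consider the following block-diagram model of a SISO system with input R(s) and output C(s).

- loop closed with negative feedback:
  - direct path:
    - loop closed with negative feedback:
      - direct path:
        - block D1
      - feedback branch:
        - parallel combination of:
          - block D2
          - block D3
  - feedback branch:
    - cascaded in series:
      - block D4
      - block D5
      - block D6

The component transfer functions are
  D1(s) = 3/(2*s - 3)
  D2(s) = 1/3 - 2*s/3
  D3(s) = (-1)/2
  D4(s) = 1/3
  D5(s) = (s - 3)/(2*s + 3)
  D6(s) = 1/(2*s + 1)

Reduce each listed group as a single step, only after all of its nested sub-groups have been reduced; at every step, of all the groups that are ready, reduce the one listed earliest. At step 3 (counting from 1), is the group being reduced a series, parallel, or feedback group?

Answer: series

Working:
Step 1. add D2, D3 (parallel)
Step 2. apply the feedback formula to D1, (D2+D3)
Step 3. reduce the series chain D4, D5, D6
Step 4. feedback reduction of [D1/(1+D1*(D2+D3))], (D4*D5*D6)
Step 3 collapses a series group.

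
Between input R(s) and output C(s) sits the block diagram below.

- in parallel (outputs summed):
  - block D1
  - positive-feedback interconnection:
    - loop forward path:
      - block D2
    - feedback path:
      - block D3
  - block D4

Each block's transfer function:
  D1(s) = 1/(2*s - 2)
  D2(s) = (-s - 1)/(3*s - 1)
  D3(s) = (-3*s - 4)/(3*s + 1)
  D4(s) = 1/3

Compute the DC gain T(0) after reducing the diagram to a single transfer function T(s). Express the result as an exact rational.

Step 1: close the feedback loop around D2, D3 -> (-3*s^2 - 4*s - 1)/(6*s^2 - 7*s - 5)
Step 2: parallel reduction of D1, [D2/(1-D2*D3)], D4 -> (-6*s^3 - 14*s^2 + s + 1)/(36*s^3 - 78*s^2 + 12*s + 30)
The step-2 result is T(s). Setting s = 0: T(0) = 1/30.

Answer: 1/30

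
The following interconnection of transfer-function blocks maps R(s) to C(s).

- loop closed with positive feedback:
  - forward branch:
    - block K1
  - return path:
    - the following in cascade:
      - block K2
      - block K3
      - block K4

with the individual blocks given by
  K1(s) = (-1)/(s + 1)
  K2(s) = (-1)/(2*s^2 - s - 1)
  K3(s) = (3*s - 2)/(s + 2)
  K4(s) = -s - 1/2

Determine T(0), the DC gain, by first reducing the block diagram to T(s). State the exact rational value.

Reducing step by step:

Step 1. combine K2, K3, K4 in series gives (3*s - 2)/(2*s^2 + 2*s - 4)
Step 2. close the feedback loop around K1, (K2*K3*K4) gives (-2*s^2 - 2*s + 4)/(2*s^3 + 4*s^2 + s - 6)
Evaluating the step-2 result (the overall T(s)) at s = 0 gives T(0) = 4/(-6) = -2/3.

Answer: -2/3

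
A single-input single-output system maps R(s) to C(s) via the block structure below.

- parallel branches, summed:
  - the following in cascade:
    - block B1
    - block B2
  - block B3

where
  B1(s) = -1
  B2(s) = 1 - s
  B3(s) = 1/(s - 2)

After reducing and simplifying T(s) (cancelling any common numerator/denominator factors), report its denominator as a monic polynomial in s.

Answer: s - 2

Working:
Step 1: series reduction of B1, B2 = s - 1
Step 2: reduce the parallel group (B1*B2), B3 = (s^2 - 3*s + 3)/(s - 2)
Step 2 gives the fully reduced T(s), with no common factor left to cancel. The denominator is already monic (leading coefficient 1).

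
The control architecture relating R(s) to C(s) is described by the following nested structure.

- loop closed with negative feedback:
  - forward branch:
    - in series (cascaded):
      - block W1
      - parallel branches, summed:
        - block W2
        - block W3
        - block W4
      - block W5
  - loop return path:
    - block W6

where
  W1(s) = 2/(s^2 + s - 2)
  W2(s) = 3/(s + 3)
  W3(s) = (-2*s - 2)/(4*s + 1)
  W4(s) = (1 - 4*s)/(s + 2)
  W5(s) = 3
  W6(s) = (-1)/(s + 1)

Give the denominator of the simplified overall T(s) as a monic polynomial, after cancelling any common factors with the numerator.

1. parallel reduction of W2, W3, W4, giving (-18*s^3 - 48*s^2 + 6*s - 3)/(4*s^3 + 21*s^2 + 29*s + 6)
2. series reduction of W1, (W2+W3+W4), W5, giving (-108*s^3 - 288*s^2 + 36*s - 18)/(4*s^5 + 25*s^4 + 42*s^3 - 7*s^2 - 52*s - 12)
3. feedback reduction of (W1*(W2+W3+W4)*W5), W6, giving (-108*s^4 - 396*s^3 - 252*s^2 + 18*s - 18)/(4*s^6 + 29*s^5 + 67*s^4 + 143*s^3 + 229*s^2 - 100*s + 6)
T(s) is the step-3 result (common factors already cancelled). Leading coefficient of the denominator: 4. Divide through by 4 for the monic polynomial.

Final answer: s^6 + 29*s^5/4 + 67*s^4/4 + 143*s^3/4 + 229*s^2/4 - 25*s + 3/2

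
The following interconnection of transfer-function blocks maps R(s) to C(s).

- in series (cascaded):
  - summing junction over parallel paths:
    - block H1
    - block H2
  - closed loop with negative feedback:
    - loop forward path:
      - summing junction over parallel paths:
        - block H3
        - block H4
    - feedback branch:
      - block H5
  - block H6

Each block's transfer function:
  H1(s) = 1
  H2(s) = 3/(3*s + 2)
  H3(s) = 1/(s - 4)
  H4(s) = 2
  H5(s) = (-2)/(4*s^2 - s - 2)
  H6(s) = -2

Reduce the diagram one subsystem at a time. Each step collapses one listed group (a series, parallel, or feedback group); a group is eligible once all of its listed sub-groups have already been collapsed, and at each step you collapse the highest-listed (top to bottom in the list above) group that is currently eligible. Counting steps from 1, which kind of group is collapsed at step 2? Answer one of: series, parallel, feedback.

[1] sum the parallel branches H1, H2
[2] sum the parallel branches H3, H4
[3] reduce the feedback loop with forward (H3+H4) and return H5
[4] combine (H1+H2), [(H3+H4)/(1+(H3+H4)*H5)], H6 in series
At step 2 the group reduced is parallel.

Final answer: parallel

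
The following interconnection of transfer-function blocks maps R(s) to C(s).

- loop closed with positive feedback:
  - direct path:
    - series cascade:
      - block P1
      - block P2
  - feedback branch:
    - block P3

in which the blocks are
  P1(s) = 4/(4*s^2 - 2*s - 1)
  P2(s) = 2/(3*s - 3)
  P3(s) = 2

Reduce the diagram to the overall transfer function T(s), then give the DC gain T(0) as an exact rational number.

Reducing step by step:

[1] combine P1, P2 in series: 8/(12*s^3 - 18*s^2 + 3*s + 3)
[2] collapse the loop ((P1*P2) forward, P3 return): 8/(12*s^3 - 18*s^2 + 3*s - 13)
Step 2 gives the overall T(s). Then T(0) = 8/(-13) = -8/13.

Answer: -8/13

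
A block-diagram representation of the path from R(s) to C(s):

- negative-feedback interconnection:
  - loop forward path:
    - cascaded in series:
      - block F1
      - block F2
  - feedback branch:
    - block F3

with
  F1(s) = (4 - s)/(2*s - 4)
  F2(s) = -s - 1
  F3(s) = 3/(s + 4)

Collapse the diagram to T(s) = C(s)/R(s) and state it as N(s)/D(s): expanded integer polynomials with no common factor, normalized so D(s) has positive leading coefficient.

(1) series reduction of F1, F2 gives (s^2 - 3*s - 4)/(2*s - 4)
(2) collapse the loop ((F1*F2) forward, F3 return), giving the overall T(s)

Answer: (s^3 + s^2 - 16*s - 16)/(5*s^2 - 5*s - 28)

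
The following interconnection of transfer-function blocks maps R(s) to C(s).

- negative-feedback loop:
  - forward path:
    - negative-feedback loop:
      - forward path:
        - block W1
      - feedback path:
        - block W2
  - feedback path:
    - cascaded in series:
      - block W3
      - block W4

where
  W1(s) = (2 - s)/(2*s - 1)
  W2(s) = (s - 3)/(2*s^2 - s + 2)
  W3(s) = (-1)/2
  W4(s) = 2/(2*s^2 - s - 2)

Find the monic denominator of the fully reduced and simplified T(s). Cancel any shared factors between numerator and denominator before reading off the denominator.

Step 1 - reduce the feedback loop with forward W1 and return W2, giving (-2*s^3 + 5*s^2 - 4*s + 4)/(4*s^3 - 5*s^2 + 10*s - 8)
Step 2 - reduce the series chain W3, W4, giving (-1)/(2*s^2 - s - 2)
Step 3 - apply the feedback formula to [W1/(1+W1*W2)], (W3*W4), giving (-4*s^5 + 12*s^4 - 9*s^3 + 2*s^2 + 4*s - 8)/(8*s^5 - 14*s^4 + 19*s^3 - 21*s^2 - 8*s + 12)
Step 3 gives the fully reduced T(s), with no common factor left to cancel. The denominator's leading coefficient is 8, so divide each of its coefficients by 8 to get the monic form.

Final answer: s^5 - 7*s^4/4 + 19*s^3/8 - 21*s^2/8 - s + 3/2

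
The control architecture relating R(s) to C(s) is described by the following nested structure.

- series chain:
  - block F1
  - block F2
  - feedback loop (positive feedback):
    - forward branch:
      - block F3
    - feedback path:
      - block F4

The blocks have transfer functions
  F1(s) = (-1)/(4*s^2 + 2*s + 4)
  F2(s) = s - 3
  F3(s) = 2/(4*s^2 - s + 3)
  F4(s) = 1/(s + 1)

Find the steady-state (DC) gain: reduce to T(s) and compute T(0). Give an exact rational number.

Reducing step by step:

[1] reduce the feedback loop with forward F3 and return F4 gives (2*s + 2)/(4*s^3 + 3*s^2 + 2*s + 1)
[2] cascade F1, F2, [F3/(1-F3*F4)] gives (-s^2 + 2*s + 3)/(8*s^5 + 10*s^4 + 15*s^3 + 10*s^2 + 5*s + 2)
Step 2 gives the overall T(s). Then T(0) = 3/2.

Answer: 3/2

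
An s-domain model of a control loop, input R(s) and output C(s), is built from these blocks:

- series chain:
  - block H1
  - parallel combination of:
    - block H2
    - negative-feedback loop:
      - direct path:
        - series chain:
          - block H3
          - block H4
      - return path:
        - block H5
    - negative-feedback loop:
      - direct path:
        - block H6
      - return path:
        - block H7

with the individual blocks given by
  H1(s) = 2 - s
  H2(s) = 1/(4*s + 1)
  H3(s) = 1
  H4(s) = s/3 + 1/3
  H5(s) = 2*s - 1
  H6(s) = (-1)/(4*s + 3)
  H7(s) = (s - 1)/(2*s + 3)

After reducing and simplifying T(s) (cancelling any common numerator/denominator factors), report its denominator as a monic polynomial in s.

Answer: s^5 + 23*s^4/8 + 127*s^3/32 + 229*s^2/64 + 31*s/16 + 5/16

Working:
Step 1. multiply H3, H4 (series) -> s/3 + 1/3
Step 2. feedback reduction of (H3*H4), H5 -> (s + 1)/(2*s^2 + s + 2)
Step 3. close the feedback loop around H6, H7 -> (-2*s - 3)/(8*s^2 + 17*s + 10)
Step 4. add H2, [(H3*H4)/(1+(H3*H4)*H5)], [H6/(1+H6*H7)] (parallel) -> (32*s^4 + 114*s^3 + 150*s^2 + 80*s + 24)/(64*s^5 + 184*s^4 + 254*s^3 + 229*s^2 + 124*s + 20)
Step 5. combine H1, (H2+[(H3*H4)/(1+(H3*H4)*H5)]+[H6/(1+H6*H7)]) in series -> (-32*s^5 - 50*s^4 + 78*s^3 + 220*s^2 + 136*s + 48)/(64*s^5 + 184*s^4 + 254*s^3 + 229*s^2 + 124*s + 20)
Step 5 gives the fully reduced T(s), with no common factor left to cancel. The denominator's leading coefficient is 64, so divide each of its coefficients by 64 to get the monic form.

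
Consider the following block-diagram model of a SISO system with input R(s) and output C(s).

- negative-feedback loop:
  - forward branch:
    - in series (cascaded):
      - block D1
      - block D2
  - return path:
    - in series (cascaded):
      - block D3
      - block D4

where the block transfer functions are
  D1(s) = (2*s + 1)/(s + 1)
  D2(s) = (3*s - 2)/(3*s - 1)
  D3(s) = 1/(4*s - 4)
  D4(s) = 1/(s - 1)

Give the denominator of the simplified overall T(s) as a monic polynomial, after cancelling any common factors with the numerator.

1. combine D1, D2 in series, giving (6*s^2 - s - 2)/(3*s^2 + 2*s - 1)
2. combine D3, D4 in series, giving 1/(4*s^2 - 8*s + 4)
3. reduce the feedback loop with forward (D1*D2) and return (D3*D4), giving (24*s^4 - 52*s^3 + 24*s^2 + 12*s - 8)/(12*s^4 - 16*s^3 - 2*s^2 + 15*s - 6)
That last expression is T(s), already simplified. Scaling its denominator by 1/12 (the reciprocal of the leading coefficient) yields the monic denominator.

Therefore the answer is s^4 - 4*s^3/3 - s^2/6 + 5*s/4 - 1/2.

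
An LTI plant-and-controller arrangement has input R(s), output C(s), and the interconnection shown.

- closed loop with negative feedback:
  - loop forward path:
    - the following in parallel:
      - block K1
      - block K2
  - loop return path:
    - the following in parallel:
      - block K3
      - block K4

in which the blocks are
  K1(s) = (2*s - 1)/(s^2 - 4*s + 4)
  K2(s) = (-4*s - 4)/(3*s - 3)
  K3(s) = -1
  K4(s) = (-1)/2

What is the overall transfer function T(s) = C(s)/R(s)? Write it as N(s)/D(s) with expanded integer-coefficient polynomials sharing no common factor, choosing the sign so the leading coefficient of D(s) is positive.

[1] reduce the parallel group K1, K2 -> (-4*s^3 + 18*s^2 - 9*s - 13)/(3*s^3 - 15*s^2 + 24*s - 12)
[2] reduce the parallel group K3, K4 -> (-3)/2
[3] close the feedback loop around (K1+K2), (K3+K4) - this is the overall T(s), already in the required normalized form

Answer: (-8*s^3 + 36*s^2 - 18*s - 26)/(18*s^3 - 84*s^2 + 75*s + 15)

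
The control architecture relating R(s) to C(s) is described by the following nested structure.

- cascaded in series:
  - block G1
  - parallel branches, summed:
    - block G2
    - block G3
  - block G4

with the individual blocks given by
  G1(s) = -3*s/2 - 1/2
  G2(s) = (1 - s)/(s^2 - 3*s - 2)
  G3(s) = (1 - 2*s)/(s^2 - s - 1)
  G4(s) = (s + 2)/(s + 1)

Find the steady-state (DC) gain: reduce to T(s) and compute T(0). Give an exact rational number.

First reduce the diagram to T(s).

[1] parallel reduction of G2, G3 -> (-3*s^3 + 9*s^2 + s - 3)/(s^4 - 4*s^3 + 5*s + 2)
[2] multiply G1, (G2+G3), G4 (series) -> (9*s^5 - 6*s^4 - 60*s^3 - 16*s^2 + 19*s + 6)/(2*s^5 - 6*s^4 - 8*s^3 + 10*s^2 + 14*s + 4)
That last expression is T(s); at s = 0 only the constant terms survive, so T(0) = 6/4 = 3/2.

Answer: 3/2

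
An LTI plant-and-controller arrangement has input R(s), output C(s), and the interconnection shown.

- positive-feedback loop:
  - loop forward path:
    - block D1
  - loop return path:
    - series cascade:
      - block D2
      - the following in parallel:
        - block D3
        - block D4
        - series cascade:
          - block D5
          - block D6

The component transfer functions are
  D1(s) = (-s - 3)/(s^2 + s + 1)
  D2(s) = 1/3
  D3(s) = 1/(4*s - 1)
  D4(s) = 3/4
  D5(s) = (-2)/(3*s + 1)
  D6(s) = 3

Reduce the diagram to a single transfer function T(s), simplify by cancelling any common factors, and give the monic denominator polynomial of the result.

[1] combine D5, D6 in series; result (-6)/(3*s + 1)
[2] sum the parallel branches D3, D4, (D5*D6); result (36*s^2 - 81*s + 25)/(48*s^2 + 4*s - 4)
[3] combine D2, (D3+D4+(D5*D6)) in series; result (36*s^2 - 81*s + 25)/(144*s^2 + 12*s - 12)
[4] close the feedback loop around D1, (D2*(D3+D4+(D5*D6))); result (-144*s^3 - 444*s^2 - 24*s + 36)/(144*s^4 + 192*s^3 + 171*s^2 - 218*s + 63)
The result of step 4 is T(s) in lowest terms. Its denominator has leading coefficient 144; dividing the denominator through by 144 makes it monic.

Hence the answer: s^4 + 4*s^3/3 + 19*s^2/16 - 109*s/72 + 7/16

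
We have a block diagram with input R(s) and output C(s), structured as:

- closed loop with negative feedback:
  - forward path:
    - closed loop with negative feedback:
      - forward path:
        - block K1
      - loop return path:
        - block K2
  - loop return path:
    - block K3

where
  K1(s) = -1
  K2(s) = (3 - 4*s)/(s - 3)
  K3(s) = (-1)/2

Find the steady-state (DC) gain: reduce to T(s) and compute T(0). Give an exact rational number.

Reducing step by step:

Step 1: collapse the loop (K1 forward, K2 return) -> (3 - s)/(5*s - 6)
Step 2: collapse the loop ([K1/(1+K1*K2)] forward, K3 return) -> (6 - 2*s)/(11*s - 15)
Evaluating the step-2 result (the overall T(s)) at s = 0 gives T(0) = 6/(-15) = -2/5.

Answer: -2/5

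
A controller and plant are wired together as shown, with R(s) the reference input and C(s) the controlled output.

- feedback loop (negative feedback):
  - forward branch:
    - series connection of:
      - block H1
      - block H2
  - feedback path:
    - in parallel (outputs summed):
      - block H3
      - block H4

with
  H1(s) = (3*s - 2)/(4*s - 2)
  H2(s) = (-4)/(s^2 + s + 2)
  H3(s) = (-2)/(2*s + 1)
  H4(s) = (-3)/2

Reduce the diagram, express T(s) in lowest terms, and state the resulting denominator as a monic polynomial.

Step 1: series reduction of H1, H2, giving (4 - 6*s)/(2*s^3 + s^2 + 3*s - 2)
Step 2: parallel reduction of H3, H4, giving (-6*s - 7)/(4*s + 2)
Step 3: collapse the loop ((H1*H2) forward, (H3+H4) return), giving (-12*s^2 + 2*s + 4)/(4*s^4 + 4*s^3 + 25*s^2 + 8*s - 16)
That last expression is T(s), already simplified. Scaling its denominator by 1/4 (the reciprocal of the leading coefficient) yields the monic denominator.

Final answer: s^4 + s^3 + 25*s^2/4 + 2*s - 4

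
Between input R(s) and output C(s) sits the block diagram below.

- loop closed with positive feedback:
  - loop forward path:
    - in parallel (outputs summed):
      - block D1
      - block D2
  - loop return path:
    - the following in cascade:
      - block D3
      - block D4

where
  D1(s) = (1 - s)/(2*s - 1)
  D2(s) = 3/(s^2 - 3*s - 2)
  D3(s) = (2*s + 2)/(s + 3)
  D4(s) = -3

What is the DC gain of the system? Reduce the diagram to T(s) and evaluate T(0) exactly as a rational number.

Answer: 5/8

Working:
Step 1: add D1, D2 (parallel) gives (-s^3 + 4*s^2 + 5*s - 5)/(2*s^3 - 7*s^2 - s + 2)
Step 2: reduce the series chain D3, D4 gives (-6*s - 6)/(s + 3)
Step 3: collapse the loop ((D1+D2) forward, (D3*D4) return) gives (s^4 - s^3 - 17*s^2 - 10*s + 15)/(4*s^4 - 17*s^3 - 32*s^2 + s + 24)
The step-3 result is T(s). Setting s = 0: T(0) = 15/24 = 5/8.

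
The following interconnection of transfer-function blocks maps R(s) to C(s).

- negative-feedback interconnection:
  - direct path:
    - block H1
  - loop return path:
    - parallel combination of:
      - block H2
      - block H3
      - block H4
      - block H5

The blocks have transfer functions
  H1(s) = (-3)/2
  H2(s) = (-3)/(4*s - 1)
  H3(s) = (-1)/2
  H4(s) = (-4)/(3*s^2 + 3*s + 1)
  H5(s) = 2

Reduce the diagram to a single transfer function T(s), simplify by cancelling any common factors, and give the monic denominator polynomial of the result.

1. add H2, H3, H4, H5 (parallel); result (36*s^3 + 9*s^2 - 47*s - 1)/(24*s^3 + 18*s^2 + 2*s - 2)
2. close the feedback loop around H1, (H2+H3+H4+H5); result (72*s^3 + 54*s^2 + 6*s - 6)/(60*s^3 - 9*s^2 - 145*s + 1)
That last expression is T(s), already simplified. Scaling its denominator by 1/60 (the reciprocal of the leading coefficient) yields the monic denominator.

Final answer: s^3 - 3*s^2/20 - 29*s/12 + 1/60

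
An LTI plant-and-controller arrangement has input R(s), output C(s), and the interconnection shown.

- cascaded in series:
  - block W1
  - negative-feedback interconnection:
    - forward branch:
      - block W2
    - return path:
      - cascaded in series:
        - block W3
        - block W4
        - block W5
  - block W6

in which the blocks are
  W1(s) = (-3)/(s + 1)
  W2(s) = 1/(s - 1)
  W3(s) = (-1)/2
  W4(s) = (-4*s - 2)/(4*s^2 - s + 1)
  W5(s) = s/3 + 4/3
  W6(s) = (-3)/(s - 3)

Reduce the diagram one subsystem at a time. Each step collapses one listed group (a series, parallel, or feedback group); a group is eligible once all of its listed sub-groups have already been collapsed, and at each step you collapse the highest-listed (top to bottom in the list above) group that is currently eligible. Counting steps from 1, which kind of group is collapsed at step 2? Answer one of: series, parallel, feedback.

Reducing step by step:

Step 1 - series reduction of W3, W4, W5
Step 2 - reduce the feedback loop with forward W2 and return (W3*W4*W5)
Step 3 - combine W1, [W2/(1+W2*(W3*W4*W5))], W6 in series
Step 2: feedback.

Answer: feedback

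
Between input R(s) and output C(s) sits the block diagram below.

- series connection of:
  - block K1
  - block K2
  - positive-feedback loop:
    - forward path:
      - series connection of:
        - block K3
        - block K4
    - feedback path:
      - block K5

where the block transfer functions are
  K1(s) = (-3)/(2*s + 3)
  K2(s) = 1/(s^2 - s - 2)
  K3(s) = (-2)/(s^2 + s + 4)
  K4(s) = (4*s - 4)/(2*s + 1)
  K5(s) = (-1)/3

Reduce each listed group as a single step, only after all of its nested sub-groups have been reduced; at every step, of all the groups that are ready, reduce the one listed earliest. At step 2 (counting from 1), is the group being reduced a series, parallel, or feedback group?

Answer: feedback

Working:
(1) cascade K3, K4
(2) apply the feedback formula to (K3*K4), K5
(3) series reduction of K1, K2, [(K3*K4)/(1-(K3*K4)*K5)]
Step 2: feedback.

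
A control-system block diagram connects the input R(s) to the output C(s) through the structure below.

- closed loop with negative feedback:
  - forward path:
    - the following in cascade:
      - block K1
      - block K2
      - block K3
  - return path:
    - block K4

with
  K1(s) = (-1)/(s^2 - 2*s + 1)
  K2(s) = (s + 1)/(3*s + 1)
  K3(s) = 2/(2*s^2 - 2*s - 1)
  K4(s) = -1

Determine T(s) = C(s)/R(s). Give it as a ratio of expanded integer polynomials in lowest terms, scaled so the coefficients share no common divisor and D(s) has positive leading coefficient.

Step 1. cascade K1, K2, K3: (-2*s - 2)/(6*s^5 - 16*s^4 + 9*s^3 + 5*s^2 - 3*s - 1)
Step 2. apply the feedback formula to (K1*K2*K3), K4 - this is the overall T(s), already in the required normalized form

Final answer: (-2*s - 2)/(6*s^5 - 16*s^4 + 9*s^3 + 5*s^2 - s + 1)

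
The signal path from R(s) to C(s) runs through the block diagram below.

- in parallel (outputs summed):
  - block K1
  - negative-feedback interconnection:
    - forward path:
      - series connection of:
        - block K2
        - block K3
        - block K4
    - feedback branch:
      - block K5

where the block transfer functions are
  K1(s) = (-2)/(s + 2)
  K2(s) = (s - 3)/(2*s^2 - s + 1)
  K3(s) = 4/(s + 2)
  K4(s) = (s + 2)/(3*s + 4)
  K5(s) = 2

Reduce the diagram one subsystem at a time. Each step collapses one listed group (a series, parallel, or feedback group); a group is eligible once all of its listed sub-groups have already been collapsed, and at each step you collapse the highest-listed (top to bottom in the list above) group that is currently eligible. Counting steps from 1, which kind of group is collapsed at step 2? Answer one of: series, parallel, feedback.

[1] multiply K2, K3, K4 (series)
[2] feedback reduction of (K2*K3*K4), K5
[3] add K1, [(K2*K3*K4)/(1+(K2*K3*K4)*K5)] (parallel)
The group at step 2 is a feedback group.

Final answer: feedback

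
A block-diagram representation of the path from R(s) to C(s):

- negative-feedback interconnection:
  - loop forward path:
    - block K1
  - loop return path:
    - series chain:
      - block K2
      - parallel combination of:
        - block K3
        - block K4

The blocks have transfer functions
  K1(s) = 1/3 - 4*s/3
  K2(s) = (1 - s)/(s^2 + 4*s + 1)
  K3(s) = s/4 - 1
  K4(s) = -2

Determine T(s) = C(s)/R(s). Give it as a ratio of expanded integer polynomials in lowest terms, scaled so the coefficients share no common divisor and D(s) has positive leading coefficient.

(1) sum the parallel branches K3, K4: s/4 - 3
(2) reduce the series chain K2, (K3+K4): (-s^2 + 13*s - 12)/(4*s^2 + 16*s + 4)
(3) reduce the feedback loop with forward K1 and return (K2*(K3+K4)), which is the overall transfer function T(s) = C(s)/R(s) in lowest terms

Therefore the answer is (-16*s^3 - 60*s^2 + 4)/(4*s^3 - 41*s^2 + 109*s).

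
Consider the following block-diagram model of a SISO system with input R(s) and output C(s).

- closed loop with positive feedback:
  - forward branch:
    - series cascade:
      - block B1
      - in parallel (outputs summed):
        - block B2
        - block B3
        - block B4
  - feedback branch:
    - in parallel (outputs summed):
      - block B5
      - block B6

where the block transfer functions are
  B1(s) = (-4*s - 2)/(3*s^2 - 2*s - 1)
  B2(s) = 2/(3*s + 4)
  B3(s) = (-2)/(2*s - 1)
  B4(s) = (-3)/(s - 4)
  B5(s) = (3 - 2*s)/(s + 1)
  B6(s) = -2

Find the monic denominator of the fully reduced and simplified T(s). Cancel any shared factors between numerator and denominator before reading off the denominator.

First reduce the diagram to T(s).

Step 1 - parallel reduction of B2, B3, B4; result (-20*s^2 - 17*s + 52)/(6*s^3 - 19*s^2 - 24*s + 16)
Step 2 - series reduction of B1, (B2+B3+B4); result (80*s^3 + 108*s^2 - 174*s - 104)/(18*s^5 - 69*s^4 - 40*s^3 + 115*s^2 - 8*s - 16)
Step 3 - parallel reduction of B5, B6; result (1 - 4*s)/(s + 1)
Step 4 - reduce the feedback loop with forward (B1*(B2+B3+B4)) and return (B5+B6); result (80*s^4 + 188*s^3 - 66*s^2 - 278*s - 104)/(18*s^6 - 51*s^5 + 211*s^4 + 427*s^3 - 697*s^2 - 266*s + 88)
Step 4 gives the fully reduced T(s), with no common factor left to cancel. The denominator's leading coefficient is 18, so divide each of its coefficients by 18 to get the monic form.

Answer: s^6 - 17*s^5/6 + 211*s^4/18 + 427*s^3/18 - 697*s^2/18 - 133*s/9 + 44/9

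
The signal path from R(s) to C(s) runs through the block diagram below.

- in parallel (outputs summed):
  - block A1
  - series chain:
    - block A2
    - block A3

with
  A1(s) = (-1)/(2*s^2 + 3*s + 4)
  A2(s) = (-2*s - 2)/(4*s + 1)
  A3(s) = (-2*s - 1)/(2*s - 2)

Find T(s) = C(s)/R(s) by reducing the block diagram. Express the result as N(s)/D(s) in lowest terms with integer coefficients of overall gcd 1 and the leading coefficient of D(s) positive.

[1] multiply A2, A3 (series) = (2*s^2 + 3*s + 1)/(4*s^2 - 3*s - 1)
[2] combine A1, (A2*A3) in parallel: this yields T(s), and no further normalization is needed

Final answer: (4*s^4 + 12*s^3 + 15*s^2 + 18*s + 5)/(8*s^4 + 6*s^3 + 5*s^2 - 15*s - 4)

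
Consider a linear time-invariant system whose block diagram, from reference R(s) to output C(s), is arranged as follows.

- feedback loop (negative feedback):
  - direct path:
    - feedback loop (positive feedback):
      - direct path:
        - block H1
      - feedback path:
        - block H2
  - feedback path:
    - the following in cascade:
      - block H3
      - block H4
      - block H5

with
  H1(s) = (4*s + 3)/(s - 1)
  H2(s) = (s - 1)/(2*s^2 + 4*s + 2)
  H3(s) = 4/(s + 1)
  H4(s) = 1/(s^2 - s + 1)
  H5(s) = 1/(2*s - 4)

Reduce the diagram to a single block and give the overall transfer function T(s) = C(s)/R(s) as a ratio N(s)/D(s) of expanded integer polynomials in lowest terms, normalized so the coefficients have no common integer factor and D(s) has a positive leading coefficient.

Reducing step by step:

[1] feedback reduction of H1, H2 gives (8*s^3 + 22*s^2 + 20*s + 6)/(2*s^3 - 2*s^2 - s + 1)
[2] combine H3, H4, H5 in series gives 2/(s^4 - 2*s^3 + s - 2)
[3] feedback reduction of [H1/(1-H1*H2)], (H3*H4*H5) - this is the overall T(s), already in the required normalized form

Answer: (8*s^6 - 2*s^5 - 22*s^4 - 4*s^3 - 2*s^2 - 22*s - 12)/(2*s^6 - 8*s^5 + 11*s^4 - 6*s^3 + 14*s^2 + 33*s + 10)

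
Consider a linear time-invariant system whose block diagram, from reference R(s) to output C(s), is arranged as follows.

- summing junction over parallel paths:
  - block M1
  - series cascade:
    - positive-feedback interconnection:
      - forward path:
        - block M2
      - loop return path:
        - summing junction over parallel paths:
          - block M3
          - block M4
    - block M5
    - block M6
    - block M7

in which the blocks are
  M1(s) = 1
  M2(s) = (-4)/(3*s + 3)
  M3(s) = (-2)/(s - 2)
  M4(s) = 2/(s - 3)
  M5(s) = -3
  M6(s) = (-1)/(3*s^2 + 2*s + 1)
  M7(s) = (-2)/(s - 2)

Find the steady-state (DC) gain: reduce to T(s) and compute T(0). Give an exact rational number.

1. sum the parallel branches M3, M4; result 2/(s^2 - 5*s + 6)
2. feedback reduction of M2, (M3+M4); result (-4*s^2 + 20*s - 24)/(3*s^3 - 12*s^2 + 3*s + 26)
3. reduce the series chain [M2/(1-M2*(M3+M4))], M5, M6, M7; result (24*s - 72)/(9*s^5 - 30*s^4 - 12*s^3 + 72*s^2 + 55*s + 26)
4. reduce the parallel group M1, ([M2/(1-M2*(M3+M4))]*M5*M6*M7); result (9*s^5 - 30*s^4 - 12*s^3 + 72*s^2 + 79*s - 46)/(9*s^5 - 30*s^4 - 12*s^3 + 72*s^2 + 55*s + 26)
Evaluating the step-4 result (the overall T(s)) at s = 0 gives T(0) = -46/26 = -23/13.

Answer: -23/13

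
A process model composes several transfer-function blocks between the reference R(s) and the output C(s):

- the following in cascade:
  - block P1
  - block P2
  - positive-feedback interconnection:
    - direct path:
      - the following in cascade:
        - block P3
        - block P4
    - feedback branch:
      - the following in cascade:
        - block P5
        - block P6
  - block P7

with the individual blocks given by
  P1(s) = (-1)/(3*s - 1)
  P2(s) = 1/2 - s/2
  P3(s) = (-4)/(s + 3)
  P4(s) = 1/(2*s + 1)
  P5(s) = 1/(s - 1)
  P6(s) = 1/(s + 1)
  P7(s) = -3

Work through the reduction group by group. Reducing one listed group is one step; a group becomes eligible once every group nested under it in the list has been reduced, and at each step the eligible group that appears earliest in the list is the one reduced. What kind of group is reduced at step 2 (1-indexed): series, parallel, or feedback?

Step 1: multiply P3, P4 (series)
Step 2: cascade P5, P6
Step 3: apply the feedback formula to (P3*P4), (P5*P6)
Step 4: cascade P1, P2, [(P3*P4)/(1-(P3*P4)*(P5*P6))], P7
So the answer for step 2 is series.

Final answer: series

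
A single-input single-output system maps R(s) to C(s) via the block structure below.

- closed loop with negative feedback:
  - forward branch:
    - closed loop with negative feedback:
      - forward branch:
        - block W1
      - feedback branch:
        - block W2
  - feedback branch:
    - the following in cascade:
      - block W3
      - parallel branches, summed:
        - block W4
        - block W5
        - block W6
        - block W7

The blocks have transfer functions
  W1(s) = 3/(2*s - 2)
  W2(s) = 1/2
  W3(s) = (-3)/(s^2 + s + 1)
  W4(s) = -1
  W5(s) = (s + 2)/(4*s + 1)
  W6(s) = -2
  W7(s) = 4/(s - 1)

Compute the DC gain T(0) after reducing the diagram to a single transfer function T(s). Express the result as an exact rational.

1. feedback reduction of W1, W2, giving 6/(4*s - 1)
2. add W4, W5, W6, W7 (parallel), giving (-11*s^2 + 26*s + 5)/(4*s^2 - 3*s - 1)
3. reduce the series chain W3, (W4+W5+W6+W7), giving (33*s^2 - 78*s - 15)/(4*s^4 + s^3 - 4*s - 1)
4. feedback reduction of [W1/(1+W1*W2)], (W3*(W4+W5+W6+W7)), giving (24*s^4 + 6*s^3 - 24*s - 6)/(16*s^5 - s^3 + 182*s^2 - 468*s - 89)
That last expression is T(s); at s = 0 only the constant terms survive, so T(0) = -6/(-89) = 6/89.

Answer: 6/89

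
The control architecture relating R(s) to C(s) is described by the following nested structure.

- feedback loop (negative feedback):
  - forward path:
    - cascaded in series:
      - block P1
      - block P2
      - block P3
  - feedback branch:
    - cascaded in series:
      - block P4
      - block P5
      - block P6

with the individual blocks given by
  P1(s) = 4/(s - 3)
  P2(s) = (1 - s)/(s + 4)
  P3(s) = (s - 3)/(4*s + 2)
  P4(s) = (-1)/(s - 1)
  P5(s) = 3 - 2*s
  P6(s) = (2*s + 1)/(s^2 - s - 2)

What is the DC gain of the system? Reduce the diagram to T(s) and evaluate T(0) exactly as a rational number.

(1) combine P1, P2, P3 in series: (2 - 2*s)/(2*s^2 + 9*s + 4)
(2) series reduction of P4, P5, P6: (4*s^2 - 4*s - 3)/(s^3 - 2*s^2 - s + 2)
(3) close the feedback loop around (P1*P2*P3), (P4*P5*P6): (-2*s^3 + 4*s^2 + 2*s - 4)/(2*s^4 + 7*s^3 - 17*s^2 - 14*s - 2)
DC gain: substitute s = 0 into T(s) from step 3: T(0) = -4/(-2) = 2.

Hence the answer: 2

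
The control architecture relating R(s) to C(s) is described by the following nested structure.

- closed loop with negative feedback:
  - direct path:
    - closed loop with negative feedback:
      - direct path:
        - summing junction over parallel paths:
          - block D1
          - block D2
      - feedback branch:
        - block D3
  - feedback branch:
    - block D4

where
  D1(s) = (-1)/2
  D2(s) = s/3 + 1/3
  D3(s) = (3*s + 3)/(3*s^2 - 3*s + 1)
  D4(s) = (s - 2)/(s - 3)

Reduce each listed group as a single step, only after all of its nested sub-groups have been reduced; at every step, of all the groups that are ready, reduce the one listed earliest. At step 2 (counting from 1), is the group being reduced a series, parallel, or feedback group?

(1) sum the parallel branches D1, D2
(2) collapse the loop ((D1+D2) forward, D3 return)
(3) reduce the feedback loop with forward [(D1+D2)/(1+(D1+D2)*D3)] and return D4
The group at step 2 is a feedback group.

Therefore the answer is feedback.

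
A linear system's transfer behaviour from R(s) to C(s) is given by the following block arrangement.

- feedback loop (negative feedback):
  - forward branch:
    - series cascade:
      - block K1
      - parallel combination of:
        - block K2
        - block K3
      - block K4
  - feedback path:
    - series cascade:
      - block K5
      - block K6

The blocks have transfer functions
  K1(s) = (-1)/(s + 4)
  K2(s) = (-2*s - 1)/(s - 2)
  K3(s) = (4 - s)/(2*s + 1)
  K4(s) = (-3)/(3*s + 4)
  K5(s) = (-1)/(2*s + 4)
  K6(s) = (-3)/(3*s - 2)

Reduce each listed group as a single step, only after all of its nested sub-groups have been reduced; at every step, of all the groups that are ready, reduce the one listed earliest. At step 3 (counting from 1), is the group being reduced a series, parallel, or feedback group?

[1] sum the parallel branches K2, K3
[2] series reduction of K1, (K2+K3), K4
[3] multiply K5, K6 (series)
[4] collapse the loop ((K1*(K2+K3)*K4) forward, (K5*K6) return)
So the answer for step 3 is series.

Hence the answer: series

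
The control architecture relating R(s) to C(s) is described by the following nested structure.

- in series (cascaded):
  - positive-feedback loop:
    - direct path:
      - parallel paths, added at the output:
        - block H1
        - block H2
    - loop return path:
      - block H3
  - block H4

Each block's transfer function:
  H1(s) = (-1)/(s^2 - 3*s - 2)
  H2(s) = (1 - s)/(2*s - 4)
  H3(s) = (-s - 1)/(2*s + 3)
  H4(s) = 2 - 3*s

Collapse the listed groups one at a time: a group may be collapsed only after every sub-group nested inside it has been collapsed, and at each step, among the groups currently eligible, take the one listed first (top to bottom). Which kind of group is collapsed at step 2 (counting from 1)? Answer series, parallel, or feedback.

(1) reduce the parallel group H1, H2
(2) close the feedback loop around (H1+H2), H3
(3) reduce the series chain [(H1+H2)/(1-(H1+H2)*H3)], H4
At step 2 the group reduced is feedback.

Final answer: feedback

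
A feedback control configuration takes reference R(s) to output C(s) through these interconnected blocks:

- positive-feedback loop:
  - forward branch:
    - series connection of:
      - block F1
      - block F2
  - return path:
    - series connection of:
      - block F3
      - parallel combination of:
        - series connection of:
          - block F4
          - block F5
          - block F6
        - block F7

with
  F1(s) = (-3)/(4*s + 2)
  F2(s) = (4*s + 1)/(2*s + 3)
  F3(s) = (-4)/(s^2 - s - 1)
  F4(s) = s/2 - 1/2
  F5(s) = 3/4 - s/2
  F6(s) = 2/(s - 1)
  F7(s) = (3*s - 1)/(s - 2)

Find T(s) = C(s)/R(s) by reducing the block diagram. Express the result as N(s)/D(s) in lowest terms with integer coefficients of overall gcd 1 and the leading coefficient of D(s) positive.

The answer is (-12*s^4 + 33*s^3 - 3*s^2 - 27*s - 6)/(8*s^5 - 8*s^4 - 10*s^3 - 208*s^2 + 101*s + 42).

Reasoning:
1. multiply F1, F2 (series); result (-12*s - 3)/(8*s^2 + 16*s + 6)
2. cascade F4, F5, F6; result 3/4 - s/2
3. combine (F4*F5*F6), F7 in parallel; result (-2*s^2 + 19*s - 10)/(4*s - 8)
4. series reduction of F3, ((F4*F5*F6)+F7); result (2*s^2 - 19*s + 10)/(s^3 - 3*s^2 + s + 2)
5. reduce the feedback loop with forward (F1*F2) and return (F3*((F4*F5*F6)+F7)), which is the overall transfer function T(s) = C(s)/R(s) in lowest terms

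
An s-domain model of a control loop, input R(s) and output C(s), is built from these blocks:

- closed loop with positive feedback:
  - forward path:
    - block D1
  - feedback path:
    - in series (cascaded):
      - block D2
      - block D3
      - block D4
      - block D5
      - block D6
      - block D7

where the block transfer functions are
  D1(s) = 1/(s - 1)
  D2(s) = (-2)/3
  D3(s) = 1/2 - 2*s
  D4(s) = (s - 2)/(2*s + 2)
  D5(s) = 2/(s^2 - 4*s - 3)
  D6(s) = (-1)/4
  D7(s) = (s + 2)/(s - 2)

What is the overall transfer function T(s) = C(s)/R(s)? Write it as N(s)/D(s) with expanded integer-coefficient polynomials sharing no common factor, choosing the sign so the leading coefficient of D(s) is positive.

Step 1: combine D2, D3, D4, D5, D6, D7 in series: (-4*s^2 - 7*s + 2)/(12*s^3 - 36*s^2 - 84*s - 36)
Step 2: apply the feedback formula to D1, (D2*D3*D4*D5*D6*D7): this yields T(s), and no further normalization is needed

Therefore the answer is (12*s^3 - 36*s^2 - 84*s - 36)/(12*s^4 - 48*s^3 - 44*s^2 + 55*s + 34).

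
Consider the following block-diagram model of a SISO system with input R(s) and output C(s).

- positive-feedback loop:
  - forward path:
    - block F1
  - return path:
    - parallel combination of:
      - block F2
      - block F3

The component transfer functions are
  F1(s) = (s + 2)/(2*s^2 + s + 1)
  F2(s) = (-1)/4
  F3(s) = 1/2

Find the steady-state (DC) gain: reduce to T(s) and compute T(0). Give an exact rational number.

The answer is 4.

Reasoning:
1. sum the parallel branches F2, F3 = 1/4
2. close the feedback loop around F1, (F2+F3) = (4*s + 8)/(8*s^2 + 3*s + 2)
DC gain: substitute s = 0 into T(s) from step 2: T(0) = 8/2 = 4.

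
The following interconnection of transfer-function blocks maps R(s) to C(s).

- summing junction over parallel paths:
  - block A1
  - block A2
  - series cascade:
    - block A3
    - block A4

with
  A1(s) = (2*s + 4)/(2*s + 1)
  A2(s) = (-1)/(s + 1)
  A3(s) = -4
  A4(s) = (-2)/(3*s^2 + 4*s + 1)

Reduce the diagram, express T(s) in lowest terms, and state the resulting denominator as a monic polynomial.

Step 1. combine A3, A4 in series; result 8/(3*s^2 + 4*s + 1)
Step 2. parallel reduction of A1, A2, (A3*A4); result (6*s^3 + 14*s^2 + 29*s + 11)/(6*s^3 + 11*s^2 + 6*s + 1)
No further cancellation is possible in the step-2 result, so that is T(s). Its denominator becomes monic after dividing by the leading coefficient 6.

Therefore the answer is s^3 + 11*s^2/6 + s + 1/6.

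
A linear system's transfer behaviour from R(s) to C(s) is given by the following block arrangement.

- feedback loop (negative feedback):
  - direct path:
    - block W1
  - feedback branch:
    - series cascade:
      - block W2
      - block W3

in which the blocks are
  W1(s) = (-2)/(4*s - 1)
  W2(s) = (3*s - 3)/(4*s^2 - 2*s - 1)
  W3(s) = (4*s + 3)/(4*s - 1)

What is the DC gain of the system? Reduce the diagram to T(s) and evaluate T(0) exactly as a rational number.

1. series reduction of W2, W3 gives (12*s^2 - 3*s - 9)/(16*s^3 - 12*s^2 - 2*s + 1)
2. collapse the loop (W1 forward, (W2*W3) return) gives (-32*s^3 + 24*s^2 + 4*s - 2)/(64*s^4 - 64*s^3 - 20*s^2 + 12*s + 17)
DC gain: substitute s = 0 into T(s) from step 2: T(0) = -2/17.

Answer: -2/17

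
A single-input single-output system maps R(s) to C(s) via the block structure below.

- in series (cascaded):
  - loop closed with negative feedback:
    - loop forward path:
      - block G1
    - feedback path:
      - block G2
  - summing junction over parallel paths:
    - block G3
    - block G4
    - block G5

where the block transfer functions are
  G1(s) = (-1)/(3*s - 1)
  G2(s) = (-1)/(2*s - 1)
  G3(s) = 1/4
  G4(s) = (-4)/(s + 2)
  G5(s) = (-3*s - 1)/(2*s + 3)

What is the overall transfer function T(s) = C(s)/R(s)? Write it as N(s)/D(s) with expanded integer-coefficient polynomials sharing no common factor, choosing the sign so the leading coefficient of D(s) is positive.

[1] apply the feedback formula to G1, G2, giving (1 - 2*s)/(6*s^2 - 5*s + 2)
[2] parallel reduction of G3, G4, G5, giving (-10*s^2 - 53*s - 50)/(8*s^2 + 28*s + 24)
[3] cascade [G1/(1+G1*G2)], (G3+G4+G5) - this is the overall T(s), already in the required normalized form

Answer: (20*s^3 + 96*s^2 + 47*s - 50)/(48*s^4 + 128*s^3 + 20*s^2 - 64*s + 48)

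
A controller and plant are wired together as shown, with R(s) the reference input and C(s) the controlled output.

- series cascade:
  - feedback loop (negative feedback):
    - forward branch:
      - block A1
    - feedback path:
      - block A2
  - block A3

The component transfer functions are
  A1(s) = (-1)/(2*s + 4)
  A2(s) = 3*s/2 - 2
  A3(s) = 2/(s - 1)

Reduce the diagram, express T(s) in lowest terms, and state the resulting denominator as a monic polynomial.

Step 1. feedback reduction of A1, A2 -> (-2)/(s + 12)
Step 2. multiply [A1/(1+A1*A2)], A3 (series) -> (-4)/(s^2 + 11*s - 12)
The result of step 2 is T(s) in lowest terms. Its denominator already has leading coefficient 1, so it is monic as it stands.

Final answer: s^2 + 11*s - 12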